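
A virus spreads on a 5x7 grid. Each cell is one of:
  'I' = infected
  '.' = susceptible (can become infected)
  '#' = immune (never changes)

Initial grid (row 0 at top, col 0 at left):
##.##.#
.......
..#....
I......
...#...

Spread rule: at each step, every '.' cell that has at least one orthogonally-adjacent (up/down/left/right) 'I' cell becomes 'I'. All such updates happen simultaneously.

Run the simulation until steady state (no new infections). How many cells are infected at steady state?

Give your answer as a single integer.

Answer: 28

Derivation:
Step 0 (initial): 1 infected
Step 1: +3 new -> 4 infected
Step 2: +4 new -> 8 infected
Step 3: +3 new -> 11 infected
Step 4: +3 new -> 14 infected
Step 5: +5 new -> 19 infected
Step 6: +4 new -> 23 infected
Step 7: +3 new -> 26 infected
Step 8: +2 new -> 28 infected
Step 9: +0 new -> 28 infected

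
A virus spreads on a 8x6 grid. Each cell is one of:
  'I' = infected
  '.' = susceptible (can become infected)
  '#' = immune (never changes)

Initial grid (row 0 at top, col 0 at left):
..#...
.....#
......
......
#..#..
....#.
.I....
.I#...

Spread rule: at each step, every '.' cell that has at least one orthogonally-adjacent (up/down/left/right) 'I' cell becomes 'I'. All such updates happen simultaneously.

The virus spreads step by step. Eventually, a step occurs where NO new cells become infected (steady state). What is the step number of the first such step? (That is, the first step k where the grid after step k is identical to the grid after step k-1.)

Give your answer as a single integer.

Step 0 (initial): 2 infected
Step 1: +4 new -> 6 infected
Step 2: +4 new -> 10 infected
Step 3: +5 new -> 15 infected
Step 4: +5 new -> 20 infected
Step 5: +6 new -> 26 infected
Step 6: +6 new -> 32 infected
Step 7: +5 new -> 37 infected
Step 8: +3 new -> 40 infected
Step 9: +1 new -> 41 infected
Step 10: +1 new -> 42 infected
Step 11: +0 new -> 42 infected

Answer: 11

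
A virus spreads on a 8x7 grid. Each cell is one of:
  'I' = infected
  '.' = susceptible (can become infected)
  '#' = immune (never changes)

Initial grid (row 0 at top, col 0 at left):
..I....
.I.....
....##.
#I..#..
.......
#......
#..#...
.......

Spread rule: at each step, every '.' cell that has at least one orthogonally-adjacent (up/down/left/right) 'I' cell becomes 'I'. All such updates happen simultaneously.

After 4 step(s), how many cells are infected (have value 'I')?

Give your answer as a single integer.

Step 0 (initial): 3 infected
Step 1: +7 new -> 10 infected
Step 2: +9 new -> 19 infected
Step 3: +6 new -> 25 infected
Step 4: +6 new -> 31 infected

Answer: 31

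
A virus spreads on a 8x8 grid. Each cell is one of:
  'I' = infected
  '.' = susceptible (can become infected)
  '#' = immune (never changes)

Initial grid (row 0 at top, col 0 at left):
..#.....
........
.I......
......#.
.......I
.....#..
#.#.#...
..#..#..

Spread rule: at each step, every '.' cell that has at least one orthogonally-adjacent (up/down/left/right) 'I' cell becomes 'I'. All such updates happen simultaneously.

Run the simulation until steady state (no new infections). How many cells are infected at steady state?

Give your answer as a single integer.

Step 0 (initial): 2 infected
Step 1: +7 new -> 9 infected
Step 2: +11 new -> 20 infected
Step 3: +13 new -> 33 infected
Step 4: +13 new -> 46 infected
Step 5: +5 new -> 51 infected
Step 6: +3 new -> 54 infected
Step 7: +1 new -> 55 infected
Step 8: +1 new -> 56 infected
Step 9: +0 new -> 56 infected

Answer: 56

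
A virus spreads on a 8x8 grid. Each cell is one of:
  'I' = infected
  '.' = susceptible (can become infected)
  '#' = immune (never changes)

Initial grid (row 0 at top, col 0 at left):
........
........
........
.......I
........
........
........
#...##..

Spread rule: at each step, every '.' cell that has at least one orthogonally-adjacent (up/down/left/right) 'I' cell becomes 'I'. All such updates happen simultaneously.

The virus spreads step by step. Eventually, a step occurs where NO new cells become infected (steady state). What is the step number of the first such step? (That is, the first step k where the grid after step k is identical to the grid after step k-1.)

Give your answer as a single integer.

Step 0 (initial): 1 infected
Step 1: +3 new -> 4 infected
Step 2: +5 new -> 9 infected
Step 3: +7 new -> 16 infected
Step 4: +8 new -> 24 infected
Step 5: +8 new -> 32 infected
Step 6: +7 new -> 39 infected
Step 7: +7 new -> 46 infected
Step 8: +7 new -> 53 infected
Step 9: +5 new -> 58 infected
Step 10: +3 new -> 61 infected
Step 11: +0 new -> 61 infected

Answer: 11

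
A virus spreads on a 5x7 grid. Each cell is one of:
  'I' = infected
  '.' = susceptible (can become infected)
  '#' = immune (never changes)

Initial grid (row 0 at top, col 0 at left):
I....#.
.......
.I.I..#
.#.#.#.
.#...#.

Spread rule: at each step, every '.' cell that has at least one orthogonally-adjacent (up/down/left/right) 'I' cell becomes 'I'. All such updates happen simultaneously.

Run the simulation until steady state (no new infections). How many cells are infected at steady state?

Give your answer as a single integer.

Answer: 26

Derivation:
Step 0 (initial): 3 infected
Step 1: +7 new -> 10 infected
Step 2: +8 new -> 18 infected
Step 3: +5 new -> 23 infected
Step 4: +2 new -> 25 infected
Step 5: +1 new -> 26 infected
Step 6: +0 new -> 26 infected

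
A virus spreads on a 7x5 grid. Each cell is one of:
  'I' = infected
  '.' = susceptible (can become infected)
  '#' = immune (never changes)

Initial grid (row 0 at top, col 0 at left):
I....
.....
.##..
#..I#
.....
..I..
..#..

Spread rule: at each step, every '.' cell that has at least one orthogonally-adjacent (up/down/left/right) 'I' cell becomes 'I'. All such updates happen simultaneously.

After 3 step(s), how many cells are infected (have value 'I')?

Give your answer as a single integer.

Answer: 29

Derivation:
Step 0 (initial): 3 infected
Step 1: +8 new -> 11 infected
Step 2: +12 new -> 23 infected
Step 3: +6 new -> 29 infected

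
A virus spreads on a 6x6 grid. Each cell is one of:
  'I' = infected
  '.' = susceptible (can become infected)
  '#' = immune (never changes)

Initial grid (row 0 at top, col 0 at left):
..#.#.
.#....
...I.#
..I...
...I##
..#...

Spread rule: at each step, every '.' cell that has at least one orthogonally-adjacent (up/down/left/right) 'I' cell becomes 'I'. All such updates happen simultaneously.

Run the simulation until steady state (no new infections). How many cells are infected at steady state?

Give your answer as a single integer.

Answer: 29

Derivation:
Step 0 (initial): 3 infected
Step 1: +7 new -> 10 infected
Step 2: +8 new -> 18 infected
Step 3: +6 new -> 24 infected
Step 4: +3 new -> 27 infected
Step 5: +1 new -> 28 infected
Step 6: +1 new -> 29 infected
Step 7: +0 new -> 29 infected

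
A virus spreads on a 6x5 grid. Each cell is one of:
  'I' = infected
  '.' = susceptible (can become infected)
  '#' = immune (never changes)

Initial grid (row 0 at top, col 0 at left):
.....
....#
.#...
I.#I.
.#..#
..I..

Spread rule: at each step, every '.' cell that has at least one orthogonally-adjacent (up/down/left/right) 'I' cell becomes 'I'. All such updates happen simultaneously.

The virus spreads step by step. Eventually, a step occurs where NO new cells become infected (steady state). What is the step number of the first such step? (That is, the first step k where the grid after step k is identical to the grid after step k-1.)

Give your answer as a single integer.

Step 0 (initial): 3 infected
Step 1: +9 new -> 12 infected
Step 2: +6 new -> 18 infected
Step 3: +4 new -> 22 infected
Step 4: +3 new -> 25 infected
Step 5: +0 new -> 25 infected

Answer: 5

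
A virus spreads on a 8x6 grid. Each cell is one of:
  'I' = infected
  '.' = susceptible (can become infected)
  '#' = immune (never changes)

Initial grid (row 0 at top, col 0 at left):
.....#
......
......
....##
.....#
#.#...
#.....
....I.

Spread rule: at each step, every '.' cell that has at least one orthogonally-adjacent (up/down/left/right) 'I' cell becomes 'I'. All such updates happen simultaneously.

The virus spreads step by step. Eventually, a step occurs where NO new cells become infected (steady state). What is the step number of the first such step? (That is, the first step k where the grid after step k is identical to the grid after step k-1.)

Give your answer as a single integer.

Step 0 (initial): 1 infected
Step 1: +3 new -> 4 infected
Step 2: +4 new -> 8 infected
Step 3: +5 new -> 13 infected
Step 4: +3 new -> 16 infected
Step 5: +3 new -> 19 infected
Step 6: +3 new -> 22 infected
Step 7: +5 new -> 27 infected
Step 8: +6 new -> 33 infected
Step 9: +5 new -> 38 infected
Step 10: +2 new -> 40 infected
Step 11: +1 new -> 41 infected
Step 12: +0 new -> 41 infected

Answer: 12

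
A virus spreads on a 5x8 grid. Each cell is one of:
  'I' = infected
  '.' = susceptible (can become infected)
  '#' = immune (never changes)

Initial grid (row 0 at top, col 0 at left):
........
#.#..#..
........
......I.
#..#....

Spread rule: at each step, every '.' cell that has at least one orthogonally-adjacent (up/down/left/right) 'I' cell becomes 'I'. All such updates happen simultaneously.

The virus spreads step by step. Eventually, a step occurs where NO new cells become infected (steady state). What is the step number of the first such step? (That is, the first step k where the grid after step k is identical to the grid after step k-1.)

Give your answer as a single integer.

Step 0 (initial): 1 infected
Step 1: +4 new -> 5 infected
Step 2: +6 new -> 11 infected
Step 3: +5 new -> 16 infected
Step 4: +5 new -> 21 infected
Step 5: +5 new -> 26 infected
Step 6: +4 new -> 30 infected
Step 7: +3 new -> 33 infected
Step 8: +1 new -> 34 infected
Step 9: +1 new -> 35 infected
Step 10: +0 new -> 35 infected

Answer: 10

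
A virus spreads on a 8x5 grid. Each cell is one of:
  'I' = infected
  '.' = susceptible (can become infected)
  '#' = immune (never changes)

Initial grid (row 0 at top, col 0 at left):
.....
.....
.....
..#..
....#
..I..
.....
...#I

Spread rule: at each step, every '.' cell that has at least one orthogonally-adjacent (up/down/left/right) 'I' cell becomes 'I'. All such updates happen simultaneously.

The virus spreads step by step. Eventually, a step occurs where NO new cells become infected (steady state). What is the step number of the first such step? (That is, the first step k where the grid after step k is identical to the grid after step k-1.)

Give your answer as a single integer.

Step 0 (initial): 2 infected
Step 1: +5 new -> 7 infected
Step 2: +7 new -> 14 infected
Step 3: +5 new -> 19 infected
Step 4: +5 new -> 24 infected
Step 5: +5 new -> 29 infected
Step 6: +5 new -> 34 infected
Step 7: +3 new -> 37 infected
Step 8: +0 new -> 37 infected

Answer: 8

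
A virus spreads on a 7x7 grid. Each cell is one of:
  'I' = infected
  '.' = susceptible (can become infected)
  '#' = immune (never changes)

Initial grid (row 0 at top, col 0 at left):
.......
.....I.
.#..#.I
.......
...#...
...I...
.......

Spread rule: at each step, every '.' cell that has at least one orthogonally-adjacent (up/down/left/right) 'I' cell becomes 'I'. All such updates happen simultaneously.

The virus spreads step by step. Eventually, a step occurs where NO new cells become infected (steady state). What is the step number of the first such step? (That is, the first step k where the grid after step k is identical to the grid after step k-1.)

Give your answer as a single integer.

Answer: 7

Derivation:
Step 0 (initial): 3 infected
Step 1: +8 new -> 11 infected
Step 2: +11 new -> 22 infected
Step 3: +11 new -> 33 infected
Step 4: +8 new -> 41 infected
Step 5: +3 new -> 44 infected
Step 6: +2 new -> 46 infected
Step 7: +0 new -> 46 infected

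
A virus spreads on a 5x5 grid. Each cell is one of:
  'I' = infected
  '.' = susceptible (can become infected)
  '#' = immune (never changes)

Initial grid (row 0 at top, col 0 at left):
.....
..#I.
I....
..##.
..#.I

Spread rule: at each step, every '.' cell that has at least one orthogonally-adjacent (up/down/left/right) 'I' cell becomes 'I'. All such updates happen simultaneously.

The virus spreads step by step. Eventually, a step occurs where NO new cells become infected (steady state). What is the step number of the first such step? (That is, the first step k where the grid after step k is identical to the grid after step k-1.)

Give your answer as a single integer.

Step 0 (initial): 3 infected
Step 1: +8 new -> 11 infected
Step 2: +8 new -> 19 infected
Step 3: +2 new -> 21 infected
Step 4: +0 new -> 21 infected

Answer: 4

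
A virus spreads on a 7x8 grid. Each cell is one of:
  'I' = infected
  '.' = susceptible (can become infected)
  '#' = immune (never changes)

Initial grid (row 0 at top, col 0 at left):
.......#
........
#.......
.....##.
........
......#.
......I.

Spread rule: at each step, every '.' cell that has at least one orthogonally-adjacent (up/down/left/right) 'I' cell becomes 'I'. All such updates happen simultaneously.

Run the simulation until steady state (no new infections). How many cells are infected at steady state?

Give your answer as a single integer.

Step 0 (initial): 1 infected
Step 1: +2 new -> 3 infected
Step 2: +3 new -> 6 infected
Step 3: +4 new -> 10 infected
Step 4: +5 new -> 15 infected
Step 5: +5 new -> 20 infected
Step 6: +7 new -> 27 infected
Step 7: +7 new -> 34 infected
Step 8: +7 new -> 41 infected
Step 9: +5 new -> 46 infected
Step 10: +2 new -> 48 infected
Step 11: +2 new -> 50 infected
Step 12: +1 new -> 51 infected
Step 13: +0 new -> 51 infected

Answer: 51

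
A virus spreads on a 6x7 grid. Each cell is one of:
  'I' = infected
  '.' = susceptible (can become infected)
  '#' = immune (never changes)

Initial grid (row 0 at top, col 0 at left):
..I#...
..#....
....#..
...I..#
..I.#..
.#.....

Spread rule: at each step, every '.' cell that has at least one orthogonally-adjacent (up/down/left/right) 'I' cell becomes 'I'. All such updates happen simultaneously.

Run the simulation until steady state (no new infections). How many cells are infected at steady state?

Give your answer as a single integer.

Step 0 (initial): 3 infected
Step 1: +7 new -> 10 infected
Step 2: +8 new -> 18 infected
Step 3: +8 new -> 26 infected
Step 4: +6 new -> 32 infected
Step 5: +3 new -> 35 infected
Step 6: +1 new -> 36 infected
Step 7: +0 new -> 36 infected

Answer: 36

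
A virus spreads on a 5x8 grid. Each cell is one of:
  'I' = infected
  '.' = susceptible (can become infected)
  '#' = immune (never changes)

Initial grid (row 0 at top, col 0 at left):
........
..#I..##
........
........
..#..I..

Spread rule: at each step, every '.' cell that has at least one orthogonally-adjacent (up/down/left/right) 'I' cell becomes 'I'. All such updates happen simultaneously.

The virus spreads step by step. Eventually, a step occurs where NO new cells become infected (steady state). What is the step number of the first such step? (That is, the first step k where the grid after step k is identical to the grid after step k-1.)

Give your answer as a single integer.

Step 0 (initial): 2 infected
Step 1: +6 new -> 8 infected
Step 2: +11 new -> 19 infected
Step 3: +6 new -> 25 infected
Step 4: +6 new -> 31 infected
Step 5: +4 new -> 35 infected
Step 6: +1 new -> 36 infected
Step 7: +0 new -> 36 infected

Answer: 7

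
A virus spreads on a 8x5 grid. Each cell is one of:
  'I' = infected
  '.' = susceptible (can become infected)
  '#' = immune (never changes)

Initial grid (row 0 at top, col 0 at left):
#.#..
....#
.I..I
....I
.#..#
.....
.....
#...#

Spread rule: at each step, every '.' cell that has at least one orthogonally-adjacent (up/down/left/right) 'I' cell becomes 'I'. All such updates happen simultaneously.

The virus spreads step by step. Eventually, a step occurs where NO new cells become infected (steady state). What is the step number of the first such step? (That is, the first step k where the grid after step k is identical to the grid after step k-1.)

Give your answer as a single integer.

Step 0 (initial): 3 infected
Step 1: +6 new -> 9 infected
Step 2: +7 new -> 16 infected
Step 3: +4 new -> 20 infected
Step 4: +5 new -> 25 infected
Step 5: +5 new -> 30 infected
Step 6: +2 new -> 32 infected
Step 7: +1 new -> 33 infected
Step 8: +0 new -> 33 infected

Answer: 8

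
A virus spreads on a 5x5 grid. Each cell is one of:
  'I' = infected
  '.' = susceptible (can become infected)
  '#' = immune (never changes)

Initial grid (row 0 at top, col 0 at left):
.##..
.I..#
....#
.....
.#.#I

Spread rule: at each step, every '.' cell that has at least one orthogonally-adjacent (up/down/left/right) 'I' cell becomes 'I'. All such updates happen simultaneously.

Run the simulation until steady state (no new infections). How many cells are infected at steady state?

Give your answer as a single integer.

Step 0 (initial): 2 infected
Step 1: +4 new -> 6 infected
Step 2: +6 new -> 12 infected
Step 3: +4 new -> 16 infected
Step 4: +3 new -> 19 infected
Step 5: +0 new -> 19 infected

Answer: 19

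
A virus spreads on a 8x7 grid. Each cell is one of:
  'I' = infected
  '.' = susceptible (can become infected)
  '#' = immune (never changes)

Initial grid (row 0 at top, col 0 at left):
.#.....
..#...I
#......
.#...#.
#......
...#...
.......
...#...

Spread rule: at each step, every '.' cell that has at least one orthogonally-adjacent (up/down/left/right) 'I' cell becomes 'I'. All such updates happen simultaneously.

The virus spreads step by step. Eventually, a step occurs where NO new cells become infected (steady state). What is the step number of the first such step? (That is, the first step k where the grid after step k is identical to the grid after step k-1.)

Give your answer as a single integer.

Answer: 13

Derivation:
Step 0 (initial): 1 infected
Step 1: +3 new -> 4 infected
Step 2: +4 new -> 8 infected
Step 3: +4 new -> 12 infected
Step 4: +5 new -> 17 infected
Step 5: +6 new -> 23 infected
Step 6: +6 new -> 29 infected
Step 7: +4 new -> 33 infected
Step 8: +5 new -> 38 infected
Step 9: +3 new -> 41 infected
Step 10: +3 new -> 44 infected
Step 11: +2 new -> 46 infected
Step 12: +1 new -> 47 infected
Step 13: +0 new -> 47 infected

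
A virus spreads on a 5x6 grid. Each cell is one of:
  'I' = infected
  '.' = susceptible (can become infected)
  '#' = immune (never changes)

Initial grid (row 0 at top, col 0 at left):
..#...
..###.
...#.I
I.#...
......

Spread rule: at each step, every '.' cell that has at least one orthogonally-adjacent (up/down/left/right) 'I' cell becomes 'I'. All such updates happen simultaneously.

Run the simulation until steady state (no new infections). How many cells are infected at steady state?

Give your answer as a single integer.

Step 0 (initial): 2 infected
Step 1: +6 new -> 8 infected
Step 2: +6 new -> 14 infected
Step 3: +7 new -> 21 infected
Step 4: +3 new -> 24 infected
Step 5: +0 new -> 24 infected

Answer: 24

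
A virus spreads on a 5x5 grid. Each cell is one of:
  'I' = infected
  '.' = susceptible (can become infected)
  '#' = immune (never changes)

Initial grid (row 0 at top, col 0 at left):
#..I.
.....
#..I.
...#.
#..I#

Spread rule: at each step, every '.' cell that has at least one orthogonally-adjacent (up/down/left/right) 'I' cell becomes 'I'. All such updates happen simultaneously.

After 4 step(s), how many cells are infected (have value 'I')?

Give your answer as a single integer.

Answer: 20

Derivation:
Step 0 (initial): 3 infected
Step 1: +6 new -> 9 infected
Step 2: +7 new -> 16 infected
Step 3: +2 new -> 18 infected
Step 4: +2 new -> 20 infected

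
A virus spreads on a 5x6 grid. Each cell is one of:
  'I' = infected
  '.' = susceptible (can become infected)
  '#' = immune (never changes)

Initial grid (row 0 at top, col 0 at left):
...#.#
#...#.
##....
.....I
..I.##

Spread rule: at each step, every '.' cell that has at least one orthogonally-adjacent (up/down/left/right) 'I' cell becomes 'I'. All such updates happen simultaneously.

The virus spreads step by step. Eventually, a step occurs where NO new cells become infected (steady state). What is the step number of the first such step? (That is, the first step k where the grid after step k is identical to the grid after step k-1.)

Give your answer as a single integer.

Step 0 (initial): 2 infected
Step 1: +5 new -> 7 infected
Step 2: +6 new -> 13 infected
Step 3: +3 new -> 16 infected
Step 4: +3 new -> 19 infected
Step 5: +1 new -> 20 infected
Step 6: +1 new -> 21 infected
Step 7: +0 new -> 21 infected

Answer: 7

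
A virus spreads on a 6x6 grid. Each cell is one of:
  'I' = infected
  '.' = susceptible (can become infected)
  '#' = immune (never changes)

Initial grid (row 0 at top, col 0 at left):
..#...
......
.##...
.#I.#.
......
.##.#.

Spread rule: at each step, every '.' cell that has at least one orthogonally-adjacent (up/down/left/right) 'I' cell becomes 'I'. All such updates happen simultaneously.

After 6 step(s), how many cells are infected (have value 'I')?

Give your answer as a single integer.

Step 0 (initial): 1 infected
Step 1: +2 new -> 3 infected
Step 2: +3 new -> 6 infected
Step 3: +5 new -> 11 infected
Step 4: +7 new -> 18 infected
Step 5: +6 new -> 24 infected
Step 6: +3 new -> 27 infected

Answer: 27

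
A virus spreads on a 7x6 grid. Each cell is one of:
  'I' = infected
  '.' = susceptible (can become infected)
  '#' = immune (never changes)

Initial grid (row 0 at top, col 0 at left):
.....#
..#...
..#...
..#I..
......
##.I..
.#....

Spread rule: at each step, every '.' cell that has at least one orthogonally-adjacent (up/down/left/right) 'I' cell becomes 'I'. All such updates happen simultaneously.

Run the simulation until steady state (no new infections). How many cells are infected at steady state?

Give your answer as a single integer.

Step 0 (initial): 2 infected
Step 1: +6 new -> 8 infected
Step 2: +8 new -> 16 infected
Step 3: +6 new -> 22 infected
Step 4: +5 new -> 27 infected
Step 5: +3 new -> 30 infected
Step 6: +3 new -> 33 infected
Step 7: +1 new -> 34 infected
Step 8: +0 new -> 34 infected

Answer: 34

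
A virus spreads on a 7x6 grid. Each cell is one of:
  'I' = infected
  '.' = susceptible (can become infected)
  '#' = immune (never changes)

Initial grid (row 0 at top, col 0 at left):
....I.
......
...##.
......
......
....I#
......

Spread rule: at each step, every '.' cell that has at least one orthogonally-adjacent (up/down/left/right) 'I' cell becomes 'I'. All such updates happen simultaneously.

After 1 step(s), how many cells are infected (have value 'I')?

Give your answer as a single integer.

Answer: 8

Derivation:
Step 0 (initial): 2 infected
Step 1: +6 new -> 8 infected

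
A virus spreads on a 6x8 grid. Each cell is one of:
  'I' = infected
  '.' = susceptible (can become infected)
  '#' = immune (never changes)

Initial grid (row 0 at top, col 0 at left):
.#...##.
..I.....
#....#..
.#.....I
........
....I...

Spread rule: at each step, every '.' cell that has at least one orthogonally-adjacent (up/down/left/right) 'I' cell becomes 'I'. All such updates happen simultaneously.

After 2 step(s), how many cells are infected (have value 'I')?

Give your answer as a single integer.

Step 0 (initial): 3 infected
Step 1: +10 new -> 13 infected
Step 2: +16 new -> 29 infected

Answer: 29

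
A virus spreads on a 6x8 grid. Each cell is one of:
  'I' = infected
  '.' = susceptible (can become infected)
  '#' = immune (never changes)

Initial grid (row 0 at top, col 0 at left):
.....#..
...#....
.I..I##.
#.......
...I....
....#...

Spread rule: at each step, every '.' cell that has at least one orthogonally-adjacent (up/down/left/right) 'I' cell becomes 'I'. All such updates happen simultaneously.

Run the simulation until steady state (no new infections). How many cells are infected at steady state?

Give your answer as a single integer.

Step 0 (initial): 3 infected
Step 1: +11 new -> 14 infected
Step 2: +10 new -> 24 infected
Step 3: +9 new -> 33 infected
Step 4: +6 new -> 39 infected
Step 5: +3 new -> 42 infected
Step 6: +0 new -> 42 infected

Answer: 42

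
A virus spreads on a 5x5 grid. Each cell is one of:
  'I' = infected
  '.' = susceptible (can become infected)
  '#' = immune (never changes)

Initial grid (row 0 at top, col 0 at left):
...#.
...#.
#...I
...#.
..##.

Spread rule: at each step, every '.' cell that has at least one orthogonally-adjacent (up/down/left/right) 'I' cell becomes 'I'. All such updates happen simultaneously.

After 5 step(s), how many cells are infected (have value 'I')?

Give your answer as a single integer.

Answer: 17

Derivation:
Step 0 (initial): 1 infected
Step 1: +3 new -> 4 infected
Step 2: +3 new -> 7 infected
Step 3: +3 new -> 10 infected
Step 4: +3 new -> 13 infected
Step 5: +4 new -> 17 infected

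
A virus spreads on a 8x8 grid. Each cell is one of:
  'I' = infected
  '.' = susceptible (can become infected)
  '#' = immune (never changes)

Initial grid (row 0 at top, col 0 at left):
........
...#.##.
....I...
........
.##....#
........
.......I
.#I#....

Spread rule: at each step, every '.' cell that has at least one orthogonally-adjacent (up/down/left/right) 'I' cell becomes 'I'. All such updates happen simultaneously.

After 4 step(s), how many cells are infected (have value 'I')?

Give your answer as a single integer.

Answer: 50

Derivation:
Step 0 (initial): 3 infected
Step 1: +8 new -> 11 infected
Step 2: +12 new -> 23 infected
Step 3: +17 new -> 40 infected
Step 4: +10 new -> 50 infected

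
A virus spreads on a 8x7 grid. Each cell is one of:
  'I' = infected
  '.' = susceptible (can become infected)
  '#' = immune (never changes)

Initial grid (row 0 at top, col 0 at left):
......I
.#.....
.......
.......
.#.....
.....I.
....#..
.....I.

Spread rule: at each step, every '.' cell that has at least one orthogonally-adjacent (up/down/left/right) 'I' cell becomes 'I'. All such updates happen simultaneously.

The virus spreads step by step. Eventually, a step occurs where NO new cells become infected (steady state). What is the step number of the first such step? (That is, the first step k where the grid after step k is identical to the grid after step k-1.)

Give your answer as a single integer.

Answer: 9

Derivation:
Step 0 (initial): 3 infected
Step 1: +8 new -> 11 infected
Step 2: +9 new -> 20 infected
Step 3: +9 new -> 29 infected
Step 4: +8 new -> 37 infected
Step 5: +7 new -> 44 infected
Step 6: +5 new -> 49 infected
Step 7: +3 new -> 52 infected
Step 8: +1 new -> 53 infected
Step 9: +0 new -> 53 infected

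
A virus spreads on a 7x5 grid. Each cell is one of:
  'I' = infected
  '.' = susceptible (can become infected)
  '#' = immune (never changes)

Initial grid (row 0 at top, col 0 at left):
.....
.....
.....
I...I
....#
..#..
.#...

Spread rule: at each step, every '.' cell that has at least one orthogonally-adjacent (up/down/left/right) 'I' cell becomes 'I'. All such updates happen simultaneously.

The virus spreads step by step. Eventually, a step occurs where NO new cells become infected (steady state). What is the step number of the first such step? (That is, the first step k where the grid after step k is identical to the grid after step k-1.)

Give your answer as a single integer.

Answer: 6

Derivation:
Step 0 (initial): 2 infected
Step 1: +5 new -> 7 infected
Step 2: +8 new -> 15 infected
Step 3: +9 new -> 24 infected
Step 4: +5 new -> 29 infected
Step 5: +3 new -> 32 infected
Step 6: +0 new -> 32 infected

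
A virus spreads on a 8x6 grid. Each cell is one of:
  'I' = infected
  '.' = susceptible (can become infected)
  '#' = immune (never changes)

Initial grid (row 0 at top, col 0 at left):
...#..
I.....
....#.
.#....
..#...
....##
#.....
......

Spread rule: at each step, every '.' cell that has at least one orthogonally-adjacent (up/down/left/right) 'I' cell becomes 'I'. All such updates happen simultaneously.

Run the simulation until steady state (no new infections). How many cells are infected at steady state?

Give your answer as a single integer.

Step 0 (initial): 1 infected
Step 1: +3 new -> 4 infected
Step 2: +4 new -> 8 infected
Step 3: +4 new -> 12 infected
Step 4: +5 new -> 17 infected
Step 5: +4 new -> 21 infected
Step 6: +6 new -> 27 infected
Step 7: +5 new -> 32 infected
Step 8: +4 new -> 36 infected
Step 9: +2 new -> 38 infected
Step 10: +2 new -> 40 infected
Step 11: +1 new -> 41 infected
Step 12: +0 new -> 41 infected

Answer: 41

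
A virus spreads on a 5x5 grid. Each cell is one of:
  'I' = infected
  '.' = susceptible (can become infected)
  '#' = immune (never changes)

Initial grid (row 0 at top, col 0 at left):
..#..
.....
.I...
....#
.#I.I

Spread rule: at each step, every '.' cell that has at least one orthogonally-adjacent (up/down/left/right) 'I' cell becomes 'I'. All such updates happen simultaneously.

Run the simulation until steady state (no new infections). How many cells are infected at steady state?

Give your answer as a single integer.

Answer: 22

Derivation:
Step 0 (initial): 3 infected
Step 1: +6 new -> 9 infected
Step 2: +6 new -> 15 infected
Step 3: +4 new -> 19 infected
Step 4: +2 new -> 21 infected
Step 5: +1 new -> 22 infected
Step 6: +0 new -> 22 infected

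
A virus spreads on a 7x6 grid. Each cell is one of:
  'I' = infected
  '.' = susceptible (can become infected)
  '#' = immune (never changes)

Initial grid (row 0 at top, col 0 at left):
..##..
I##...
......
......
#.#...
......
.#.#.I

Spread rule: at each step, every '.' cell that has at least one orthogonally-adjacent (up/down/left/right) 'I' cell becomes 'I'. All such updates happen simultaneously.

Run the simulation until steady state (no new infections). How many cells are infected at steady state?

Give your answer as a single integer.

Answer: 34

Derivation:
Step 0 (initial): 2 infected
Step 1: +4 new -> 6 infected
Step 2: +5 new -> 11 infected
Step 3: +5 new -> 16 infected
Step 4: +7 new -> 23 infected
Step 5: +6 new -> 29 infected
Step 6: +3 new -> 32 infected
Step 7: +2 new -> 34 infected
Step 8: +0 new -> 34 infected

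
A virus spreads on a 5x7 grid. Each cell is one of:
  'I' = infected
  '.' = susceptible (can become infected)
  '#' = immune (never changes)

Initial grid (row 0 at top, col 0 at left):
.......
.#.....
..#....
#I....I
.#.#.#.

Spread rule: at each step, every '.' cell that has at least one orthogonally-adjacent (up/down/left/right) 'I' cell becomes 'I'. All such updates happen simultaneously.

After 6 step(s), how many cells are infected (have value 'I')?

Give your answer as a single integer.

Answer: 28

Derivation:
Step 0 (initial): 2 infected
Step 1: +5 new -> 7 infected
Step 2: +6 new -> 13 infected
Step 3: +6 new -> 19 infected
Step 4: +4 new -> 23 infected
Step 5: +4 new -> 27 infected
Step 6: +1 new -> 28 infected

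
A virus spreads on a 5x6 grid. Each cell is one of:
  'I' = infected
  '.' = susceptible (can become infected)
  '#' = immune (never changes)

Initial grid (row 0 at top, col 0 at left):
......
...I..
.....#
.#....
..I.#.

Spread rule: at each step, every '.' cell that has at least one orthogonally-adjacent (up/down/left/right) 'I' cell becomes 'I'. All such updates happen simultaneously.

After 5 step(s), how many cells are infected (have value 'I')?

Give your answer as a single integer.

Answer: 27

Derivation:
Step 0 (initial): 2 infected
Step 1: +7 new -> 9 infected
Step 2: +8 new -> 17 infected
Step 3: +6 new -> 23 infected
Step 4: +3 new -> 26 infected
Step 5: +1 new -> 27 infected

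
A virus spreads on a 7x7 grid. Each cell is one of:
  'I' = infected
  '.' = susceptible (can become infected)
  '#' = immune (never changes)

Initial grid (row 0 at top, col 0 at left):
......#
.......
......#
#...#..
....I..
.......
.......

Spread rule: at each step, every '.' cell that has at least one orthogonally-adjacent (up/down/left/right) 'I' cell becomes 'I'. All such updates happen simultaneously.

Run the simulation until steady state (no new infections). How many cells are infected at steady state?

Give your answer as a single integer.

Step 0 (initial): 1 infected
Step 1: +3 new -> 4 infected
Step 2: +7 new -> 11 infected
Step 3: +9 new -> 20 infected
Step 4: +9 new -> 29 infected
Step 5: +8 new -> 37 infected
Step 6: +5 new -> 42 infected
Step 7: +2 new -> 44 infected
Step 8: +1 new -> 45 infected
Step 9: +0 new -> 45 infected

Answer: 45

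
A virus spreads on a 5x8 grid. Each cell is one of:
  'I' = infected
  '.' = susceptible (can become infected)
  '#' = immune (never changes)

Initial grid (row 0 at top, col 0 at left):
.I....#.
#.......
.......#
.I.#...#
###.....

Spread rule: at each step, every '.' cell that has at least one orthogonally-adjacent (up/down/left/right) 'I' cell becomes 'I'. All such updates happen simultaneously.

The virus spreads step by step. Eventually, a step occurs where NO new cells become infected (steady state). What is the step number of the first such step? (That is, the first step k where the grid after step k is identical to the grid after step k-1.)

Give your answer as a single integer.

Step 0 (initial): 2 infected
Step 1: +6 new -> 8 infected
Step 2: +4 new -> 12 infected
Step 3: +3 new -> 15 infected
Step 4: +3 new -> 18 infected
Step 5: +3 new -> 21 infected
Step 6: +4 new -> 25 infected
Step 7: +4 new -> 29 infected
Step 8: +2 new -> 31 infected
Step 9: +1 new -> 32 infected
Step 10: +0 new -> 32 infected

Answer: 10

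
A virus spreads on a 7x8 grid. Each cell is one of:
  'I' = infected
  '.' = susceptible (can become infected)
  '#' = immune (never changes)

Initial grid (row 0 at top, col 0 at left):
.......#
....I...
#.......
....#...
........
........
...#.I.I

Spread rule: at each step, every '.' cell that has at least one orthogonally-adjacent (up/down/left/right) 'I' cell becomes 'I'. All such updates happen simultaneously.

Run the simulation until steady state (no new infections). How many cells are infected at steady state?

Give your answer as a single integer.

Step 0 (initial): 3 infected
Step 1: +8 new -> 11 infected
Step 2: +10 new -> 21 infected
Step 3: +12 new -> 33 infected
Step 4: +8 new -> 41 infected
Step 5: +5 new -> 46 infected
Step 6: +4 new -> 50 infected
Step 7: +2 new -> 52 infected
Step 8: +0 new -> 52 infected

Answer: 52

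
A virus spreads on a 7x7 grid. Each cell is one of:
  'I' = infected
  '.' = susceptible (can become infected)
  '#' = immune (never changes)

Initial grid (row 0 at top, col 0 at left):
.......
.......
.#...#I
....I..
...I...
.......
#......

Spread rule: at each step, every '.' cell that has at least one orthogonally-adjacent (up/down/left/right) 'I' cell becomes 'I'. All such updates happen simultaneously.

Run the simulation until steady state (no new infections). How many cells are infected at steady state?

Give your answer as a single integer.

Answer: 46

Derivation:
Step 0 (initial): 3 infected
Step 1: +8 new -> 11 infected
Step 2: +11 new -> 22 infected
Step 3: +11 new -> 33 infected
Step 4: +7 new -> 40 infected
Step 5: +3 new -> 43 infected
Step 6: +2 new -> 45 infected
Step 7: +1 new -> 46 infected
Step 8: +0 new -> 46 infected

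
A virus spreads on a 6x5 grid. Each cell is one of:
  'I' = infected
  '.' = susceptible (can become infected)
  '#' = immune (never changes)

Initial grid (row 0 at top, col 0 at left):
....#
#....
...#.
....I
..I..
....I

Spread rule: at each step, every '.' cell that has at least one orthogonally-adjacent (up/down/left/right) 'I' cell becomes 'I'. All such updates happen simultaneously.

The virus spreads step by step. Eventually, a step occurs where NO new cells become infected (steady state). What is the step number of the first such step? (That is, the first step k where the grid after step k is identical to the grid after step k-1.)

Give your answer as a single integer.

Step 0 (initial): 3 infected
Step 1: +8 new -> 11 infected
Step 2: +5 new -> 16 infected
Step 3: +5 new -> 21 infected
Step 4: +4 new -> 25 infected
Step 5: +1 new -> 26 infected
Step 6: +1 new -> 27 infected
Step 7: +0 new -> 27 infected

Answer: 7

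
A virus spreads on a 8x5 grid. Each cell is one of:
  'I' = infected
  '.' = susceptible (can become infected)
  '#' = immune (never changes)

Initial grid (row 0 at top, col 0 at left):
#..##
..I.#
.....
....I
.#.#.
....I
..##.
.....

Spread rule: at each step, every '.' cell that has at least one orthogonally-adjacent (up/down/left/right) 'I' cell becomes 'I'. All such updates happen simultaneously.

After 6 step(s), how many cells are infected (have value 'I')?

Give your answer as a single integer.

Step 0 (initial): 3 infected
Step 1: +9 new -> 12 infected
Step 2: +7 new -> 19 infected
Step 3: +5 new -> 24 infected
Step 4: +4 new -> 28 infected
Step 5: +3 new -> 31 infected
Step 6: +1 new -> 32 infected

Answer: 32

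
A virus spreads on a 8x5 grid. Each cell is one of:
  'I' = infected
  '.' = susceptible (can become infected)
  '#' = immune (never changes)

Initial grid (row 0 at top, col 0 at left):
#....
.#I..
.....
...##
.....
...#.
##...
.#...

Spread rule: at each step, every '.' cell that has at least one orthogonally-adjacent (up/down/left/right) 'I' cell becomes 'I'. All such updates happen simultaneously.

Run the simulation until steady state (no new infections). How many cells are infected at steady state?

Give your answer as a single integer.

Answer: 31

Derivation:
Step 0 (initial): 1 infected
Step 1: +3 new -> 4 infected
Step 2: +6 new -> 10 infected
Step 3: +5 new -> 15 infected
Step 4: +5 new -> 20 infected
Step 5: +4 new -> 24 infected
Step 6: +4 new -> 28 infected
Step 7: +2 new -> 30 infected
Step 8: +1 new -> 31 infected
Step 9: +0 new -> 31 infected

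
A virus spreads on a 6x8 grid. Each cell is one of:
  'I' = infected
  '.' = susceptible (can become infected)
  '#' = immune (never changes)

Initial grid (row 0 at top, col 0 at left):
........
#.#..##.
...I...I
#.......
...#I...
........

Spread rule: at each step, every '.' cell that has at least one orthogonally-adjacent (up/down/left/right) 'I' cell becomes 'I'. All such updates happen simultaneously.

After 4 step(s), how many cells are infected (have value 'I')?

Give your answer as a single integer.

Answer: 39

Derivation:
Step 0 (initial): 3 infected
Step 1: +10 new -> 13 infected
Step 2: +12 new -> 25 infected
Step 3: +10 new -> 35 infected
Step 4: +4 new -> 39 infected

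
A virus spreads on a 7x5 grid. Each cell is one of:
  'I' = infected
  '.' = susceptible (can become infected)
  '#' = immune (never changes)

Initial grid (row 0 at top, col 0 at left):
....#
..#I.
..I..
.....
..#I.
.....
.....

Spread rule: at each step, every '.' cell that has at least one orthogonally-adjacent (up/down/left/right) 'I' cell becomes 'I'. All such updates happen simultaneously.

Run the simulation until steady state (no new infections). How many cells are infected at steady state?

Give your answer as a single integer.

Answer: 32

Derivation:
Step 0 (initial): 3 infected
Step 1: +8 new -> 11 infected
Step 2: +9 new -> 20 infected
Step 3: +7 new -> 27 infected
Step 4: +4 new -> 31 infected
Step 5: +1 new -> 32 infected
Step 6: +0 new -> 32 infected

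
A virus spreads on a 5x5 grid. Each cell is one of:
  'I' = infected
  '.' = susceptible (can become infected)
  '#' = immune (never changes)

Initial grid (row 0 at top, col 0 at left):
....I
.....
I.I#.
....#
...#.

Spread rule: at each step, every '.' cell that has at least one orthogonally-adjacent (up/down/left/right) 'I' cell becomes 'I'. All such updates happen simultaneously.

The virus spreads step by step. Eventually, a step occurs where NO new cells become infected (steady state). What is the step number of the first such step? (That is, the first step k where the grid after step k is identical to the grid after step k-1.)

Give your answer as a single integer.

Answer: 4

Derivation:
Step 0 (initial): 3 infected
Step 1: +7 new -> 10 infected
Step 2: +9 new -> 19 infected
Step 3: +2 new -> 21 infected
Step 4: +0 new -> 21 infected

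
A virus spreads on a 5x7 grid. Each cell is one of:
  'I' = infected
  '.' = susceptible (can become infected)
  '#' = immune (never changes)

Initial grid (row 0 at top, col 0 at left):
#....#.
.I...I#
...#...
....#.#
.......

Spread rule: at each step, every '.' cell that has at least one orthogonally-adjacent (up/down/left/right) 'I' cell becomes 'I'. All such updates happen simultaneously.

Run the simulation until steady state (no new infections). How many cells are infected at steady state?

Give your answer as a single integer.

Answer: 28

Derivation:
Step 0 (initial): 2 infected
Step 1: +6 new -> 8 infected
Step 2: +9 new -> 17 infected
Step 3: +5 new -> 22 infected
Step 4: +5 new -> 27 infected
Step 5: +1 new -> 28 infected
Step 6: +0 new -> 28 infected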